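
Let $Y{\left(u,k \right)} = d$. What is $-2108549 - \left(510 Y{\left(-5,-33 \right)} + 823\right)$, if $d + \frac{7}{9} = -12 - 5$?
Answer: $- \frac{6300916}{3} \approx -2.1003 \cdot 10^{6}$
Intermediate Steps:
$d = - \frac{160}{9}$ ($d = - \frac{7}{9} - 17 = - \frac{160}{9} \approx -17.778$)
$Y{\left(u,k \right)} = - \frac{160}{9}$
$-2108549 - \left(510 Y{\left(-5,-33 \right)} + 823\right) = -2108549 - \left(510 \left(- \frac{160}{9}\right) + 823\right) = -2108549 - \left(- \frac{27200}{3} + 823\right) = -2108549 - - \frac{24731}{3} = -2108549 + \frac{24731}{3} = - \frac{6300916}{3}$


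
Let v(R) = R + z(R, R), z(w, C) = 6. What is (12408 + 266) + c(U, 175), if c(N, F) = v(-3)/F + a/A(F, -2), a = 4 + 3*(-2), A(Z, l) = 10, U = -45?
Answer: 2217918/175 ≈ 12674.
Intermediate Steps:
v(R) = 6 + R (v(R) = R + 6 = 6 + R)
a = -2 (a = 4 - 6 = -2)
c(N, F) = -⅕ + 3/F (c(N, F) = (6 - 3)/F - 2/10 = 3/F - 2*⅒ = 3/F - ⅕ = -⅕ + 3/F)
(12408 + 266) + c(U, 175) = (12408 + 266) + (⅕)*(15 - 1*175)/175 = 12674 + (⅕)*(1/175)*(15 - 175) = 12674 + (⅕)*(1/175)*(-160) = 12674 - 32/175 = 2217918/175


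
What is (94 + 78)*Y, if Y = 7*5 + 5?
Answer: 6880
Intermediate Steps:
Y = 40 (Y = 35 + 5 = 40)
(94 + 78)*Y = (94 + 78)*40 = 172*40 = 6880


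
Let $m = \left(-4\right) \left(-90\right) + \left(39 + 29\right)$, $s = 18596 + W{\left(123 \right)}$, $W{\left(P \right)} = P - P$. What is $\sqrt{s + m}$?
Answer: $4 \sqrt{1189} \approx 137.93$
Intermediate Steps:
$W{\left(P \right)} = 0$
$s = 18596$ ($s = 18596 + 0 = 18596$)
$m = 428$ ($m = 360 + 68 = 428$)
$\sqrt{s + m} = \sqrt{18596 + 428} = \sqrt{19024} = 4 \sqrt{1189}$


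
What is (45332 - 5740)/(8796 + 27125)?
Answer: 39592/35921 ≈ 1.1022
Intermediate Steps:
(45332 - 5740)/(8796 + 27125) = 39592/35921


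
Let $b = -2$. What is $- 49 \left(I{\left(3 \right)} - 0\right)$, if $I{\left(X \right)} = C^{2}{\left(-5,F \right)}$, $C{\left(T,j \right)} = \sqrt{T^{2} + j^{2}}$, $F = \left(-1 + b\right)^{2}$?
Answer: $-5194$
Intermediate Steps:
$F = 9$ ($F = \left(-1 - 2\right)^{2} = \left(-3\right)^{2} = 9$)
$I{\left(X \right)} = 106$ ($I{\left(X \right)} = \left(\sqrt{\left(-5\right)^{2} + 9^{2}}\right)^{2} = \left(\sqrt{25 + 81}\right)^{2} = \left(\sqrt{106}\right)^{2} = 106$)
$- 49 \left(I{\left(3 \right)} - 0\right) = - 49 \left(106 - 0\right) = - 49 \left(106 + \left(-14 + 14\right)\right) = - 49 \left(106 + 0\right) = \left(-49\right) 106 = -5194$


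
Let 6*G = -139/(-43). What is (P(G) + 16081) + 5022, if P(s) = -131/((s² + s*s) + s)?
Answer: 390884507/18626 ≈ 20986.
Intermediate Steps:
G = 139/258 (G = (-139/(-43))/6 = (-139*(-1/43))/6 = (⅙)*(139/43) = 139/258 ≈ 0.53876)
P(s) = -131/(s + 2*s²) (P(s) = -131/((s² + s²) + s) = -131/(2*s² + s) = -131/(s + 2*s²))
(P(G) + 16081) + 5022 = (-131/(139/258*(1 + 2*(139/258))) + 16081) + 5022 = (-131*258/139/(1 + 139/129) + 16081) + 5022 = (-131*258/139/268/129 + 16081) + 5022 = (-131*258/139*129/268 + 16081) + 5022 = (-2179971/18626 + 16081) + 5022 = 297344735/18626 + 5022 = 390884507/18626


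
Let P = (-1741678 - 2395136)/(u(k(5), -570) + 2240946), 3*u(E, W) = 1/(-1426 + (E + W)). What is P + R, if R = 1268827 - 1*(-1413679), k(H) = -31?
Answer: 36555000823752316/13627192625 ≈ 2.6825e+6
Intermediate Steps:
R = 2682506 (R = 1268827 + 1413679 = 2682506)
u(E, W) = 1/(3*(-1426 + E + W)) (u(E, W) = 1/(3*(-1426 + (E + W))) = 1/(3*(-1426 + E + W)))
P = -25155965934/13627192625 (P = (-1741678 - 2395136)/(1/(3*(-1426 - 31 - 570)) + 2240946) = -4136814/((⅓)/(-2027) + 2240946) = -4136814/((⅓)*(-1/2027) + 2240946) = -4136814/(-1/6081 + 2240946) = -4136814/13627192625/6081 = -4136814*6081/13627192625 = -25155965934/13627192625 ≈ -1.8460)
P + R = -25155965934/13627192625 + 2682506 = 36555000823752316/13627192625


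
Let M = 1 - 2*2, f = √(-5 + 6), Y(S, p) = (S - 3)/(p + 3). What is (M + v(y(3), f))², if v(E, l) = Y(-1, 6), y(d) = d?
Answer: 961/81 ≈ 11.864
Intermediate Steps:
Y(S, p) = (-3 + S)/(3 + p)
f = 1 (f = √1 = 1)
v(E, l) = -4/9 (v(E, l) = (-3 - 1)/(3 + 6) = -4/9)
M = -3 (M = 1 - 4 = -3)
(M + v(y(3), f))² = (-3 - 4/9)² = (-31/9)² = 961/81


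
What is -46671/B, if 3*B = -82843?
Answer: 140013/82843 ≈ 1.6901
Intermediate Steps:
B = -82843/3 (B = (1/3)*(-82843) = -82843/3 ≈ -27614.)
-46671/B = -46671/(-82843/3) = -46671*(-3/82843) = 140013/82843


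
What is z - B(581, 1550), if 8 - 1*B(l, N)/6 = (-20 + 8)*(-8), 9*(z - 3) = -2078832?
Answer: -691351/3 ≈ -2.3045e+5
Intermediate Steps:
z = -692935/3 (z = 3 + (⅑)*(-2078832) = 3 - 692944/3 = -692935/3 ≈ -2.3098e+5)
B(l, N) = -528 (B(l, N) = 48 - 6*(-20 + 8)*(-8) = 48 - (-72)*(-8) = 48 - 6*96 = 48 - 576 = -528)
z - B(581, 1550) = -692935/3 - 1*(-528) = -692935/3 + 528 = -691351/3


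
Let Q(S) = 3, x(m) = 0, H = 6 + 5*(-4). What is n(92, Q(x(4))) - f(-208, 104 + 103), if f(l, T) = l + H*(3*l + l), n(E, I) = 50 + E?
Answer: -11298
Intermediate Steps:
H = -14 (H = 6 - 20 = -14)
f(l, T) = -55*l (f(l, T) = l - 14*(3*l + l) = l - 56*l = -55*l)
n(92, Q(x(4))) - f(-208, 104 + 103) = (50 + 92) - (-55)*(-208) = 142 - 1*11440 = 142 - 11440 = -11298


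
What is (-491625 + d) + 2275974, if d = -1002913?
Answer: 781436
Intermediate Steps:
(-491625 + d) + 2275974 = (-491625 - 1002913) + 2275974 = -1494538 + 2275974 = 781436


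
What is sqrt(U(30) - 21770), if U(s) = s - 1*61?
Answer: 13*I*sqrt(129) ≈ 147.65*I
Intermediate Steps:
U(s) = -61 + s (U(s) = s - 61 = -61 + s)
sqrt(U(30) - 21770) = sqrt((-61 + 30) - 21770) = sqrt(-31 - 21770) = sqrt(-21801) = 13*I*sqrt(129)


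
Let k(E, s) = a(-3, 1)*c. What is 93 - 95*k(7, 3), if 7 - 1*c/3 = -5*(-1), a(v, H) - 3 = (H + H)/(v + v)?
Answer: -1427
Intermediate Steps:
a(v, H) = 3 + H/v (a(v, H) = 3 + (H + H)/(v + v) = 3 + (2*H)/((2*v)) = 3 + (2*H)*(1/(2*v)) = 3 + H/v)
c = 6 (c = 21 - (-15)*(-1) = 21 - 3*5 = 21 - 15 = 6)
k(E, s) = 16 (k(E, s) = (3 + 1/(-3))*6 = (3 + 1*(-1/3))*6 = (3 - 1/3)*6 = (8/3)*6 = 16)
93 - 95*k(7, 3) = 93 - 95*16 = 93 - 1520 = -1427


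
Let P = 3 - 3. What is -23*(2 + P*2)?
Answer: -46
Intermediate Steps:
P = 0
-23*(2 + P*2) = -23*(2 + 0*2) = -23*(2 + 0) = -23*2 = -46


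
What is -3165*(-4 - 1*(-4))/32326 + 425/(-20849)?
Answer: -425/20849 ≈ -0.020385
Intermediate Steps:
-3165*(-4 - 1*(-4))/32326 + 425/(-20849) = -3165*(-4 + 4)*(1/32326) + 425*(-1/20849) = -3165*0*(1/32326) - 425/20849 = 0*(1/32326) - 425/20849 = 0 - 425/20849 = -425/20849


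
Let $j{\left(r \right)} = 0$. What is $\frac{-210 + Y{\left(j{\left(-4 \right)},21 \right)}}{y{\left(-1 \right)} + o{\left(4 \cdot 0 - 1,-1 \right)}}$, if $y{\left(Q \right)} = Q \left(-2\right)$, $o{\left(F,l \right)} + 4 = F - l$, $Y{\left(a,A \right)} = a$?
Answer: $105$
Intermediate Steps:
$o{\left(F,l \right)} = -4 + F - l$ ($o{\left(F,l \right)} = -4 + \left(F - l\right) = -4 + F - l$)
$y{\left(Q \right)} = - 2 Q$
$\frac{-210 + Y{\left(j{\left(-4 \right)},21 \right)}}{y{\left(-1 \right)} + o{\left(4 \cdot 0 - 1,-1 \right)}} = \frac{-210 + 0}{\left(-2\right) \left(-1\right) - 4} = - \frac{210}{2 + \left(-4 + \left(0 - 1\right) + 1\right)} = - \frac{210}{2 - 4} = - \frac{210}{-2} = \left(-210\right) \left(- \frac{1}{2}\right) = 105$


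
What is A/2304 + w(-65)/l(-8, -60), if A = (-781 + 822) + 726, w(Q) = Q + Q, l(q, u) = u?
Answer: 5759/2304 ≈ 2.4996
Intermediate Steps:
w(Q) = 2*Q
A = 767 (A = 41 + 726 = 767)
A/2304 + w(-65)/l(-8, -60) = 767/2304 + (2*(-65))/(-60) = 767*(1/2304) - 130*(-1/60) = 767/2304 + 13/6 = 5759/2304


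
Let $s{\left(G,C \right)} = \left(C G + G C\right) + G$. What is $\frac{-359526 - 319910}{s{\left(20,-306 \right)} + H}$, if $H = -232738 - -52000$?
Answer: $\frac{339718}{96479} \approx 3.5212$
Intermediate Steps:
$H = -180738$ ($H = -232738 + 52000 = -180738$)
$s{\left(G,C \right)} = G + 2 C G$ ($s{\left(G,C \right)} = \left(C G + C G\right) + G = 2 C G + G = G + 2 C G$)
$\frac{-359526 - 319910}{s{\left(20,-306 \right)} + H} = \frac{-359526 - 319910}{20 \left(1 + 2 \left(-306\right)\right) - 180738} = - \frac{679436}{20 \left(1 - 612\right) - 180738} = - \frac{679436}{20 \left(-611\right) - 180738} = - \frac{679436}{-12220 - 180738} = - \frac{679436}{-192958} = \left(-679436\right) \left(- \frac{1}{192958}\right) = \frac{339718}{96479}$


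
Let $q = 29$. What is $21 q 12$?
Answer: $7308$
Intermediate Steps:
$21 q 12 = 21 \cdot 29 \cdot 12 = 609 \cdot 12 = 7308$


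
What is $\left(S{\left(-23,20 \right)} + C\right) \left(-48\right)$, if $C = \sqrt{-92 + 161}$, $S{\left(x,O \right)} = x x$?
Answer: $-25392 - 48 \sqrt{69} \approx -25791.0$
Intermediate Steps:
$S{\left(x,O \right)} = x^{2}$
$C = \sqrt{69} \approx 8.3066$
$\left(S{\left(-23,20 \right)} + C\right) \left(-48\right) = \left(\left(-23\right)^{2} + \sqrt{69}\right) \left(-48\right) = \left(529 + \sqrt{69}\right) \left(-48\right) = -25392 - 48 \sqrt{69}$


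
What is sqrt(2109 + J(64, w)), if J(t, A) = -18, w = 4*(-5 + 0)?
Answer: sqrt(2091) ≈ 45.727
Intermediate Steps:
w = -20 (w = 4*(-5) = -20)
sqrt(2109 + J(64, w)) = sqrt(2109 - 18) = sqrt(2091)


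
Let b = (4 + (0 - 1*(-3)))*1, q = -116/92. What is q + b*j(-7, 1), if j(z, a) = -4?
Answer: -673/23 ≈ -29.261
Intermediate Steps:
q = -29/23 (q = -116*1/92 = -29/23 ≈ -1.2609)
b = 7 (b = (4 + (0 + 3))*1 = (4 + 3)*1 = 7*1 = 7)
q + b*j(-7, 1) = -29/23 + 7*(-4) = -29/23 - 28 = -673/23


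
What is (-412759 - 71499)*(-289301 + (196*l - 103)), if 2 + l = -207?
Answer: 159983346944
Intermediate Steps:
l = -209 (l = -2 - 207 = -209)
(-412759 - 71499)*(-289301 + (196*l - 103)) = (-412759 - 71499)*(-289301 + (196*(-209) - 103)) = -484258*(-289301 + (-40964 - 103)) = -484258*(-289301 - 41067) = -484258*(-330368) = 159983346944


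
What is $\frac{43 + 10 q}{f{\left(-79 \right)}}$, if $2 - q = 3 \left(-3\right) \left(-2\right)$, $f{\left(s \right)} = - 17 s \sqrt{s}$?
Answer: $\frac{117 i \sqrt{79}}{106097} \approx 0.0098016 i$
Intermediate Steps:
$f{\left(s \right)} = - 17 s^{\frac{3}{2}}$
$q = -16$ ($q = 2 - 3 \left(-3\right) \left(-2\right) = 2 - \left(-9\right) \left(-2\right) = 2 - 18 = -16$)
$\frac{43 + 10 q}{f{\left(-79 \right)}} = \frac{43 + 10 \left(-16\right)}{\left(-17\right) \left(-79\right)^{\frac{3}{2}}} = \frac{43 - 160}{\left(-17\right) \left(- 79 i \sqrt{79}\right)} = - \frac{117}{1343 i \sqrt{79}} = - 117 \left(- \frac{i \sqrt{79}}{106097}\right) = \frac{117 i \sqrt{79}}{106097}$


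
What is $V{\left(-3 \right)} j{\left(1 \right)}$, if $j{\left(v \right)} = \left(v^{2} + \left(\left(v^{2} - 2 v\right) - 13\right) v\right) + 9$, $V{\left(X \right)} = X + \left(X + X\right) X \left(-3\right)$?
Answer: $228$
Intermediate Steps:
$V{\left(X \right)} = X - 6 X^{2}$ ($V{\left(X \right)} = X + 2 X X \left(-3\right) = X + 2 X^{2} \left(-3\right) = X - 6 X^{2}$)
$j{\left(v \right)} = 9 + v^{2} + v \left(-13 + v^{2} - 2 v\right)$ ($j{\left(v \right)} = \left(v^{2} + \left(-13 + v^{2} - 2 v\right) v\right) + 9 = \left(v^{2} + v \left(-13 + v^{2} - 2 v\right)\right) + 9 = 9 + v^{2} + v \left(-13 + v^{2} - 2 v\right)$)
$V{\left(-3 \right)} j{\left(1 \right)} = - 3 \left(1 - -18\right) \left(9 + 1^{3} - 1^{2} - 13\right) = - 3 \left(1 + 18\right) \left(9 + 1 - 1 - 13\right) = \left(-3\right) 19 \left(9 + 1 - 1 - 13\right) = \left(-57\right) \left(-4\right) = 228$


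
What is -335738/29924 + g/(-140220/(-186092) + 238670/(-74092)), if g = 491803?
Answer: -12682775581376819763/63635999487350 ≈ -1.9930e+5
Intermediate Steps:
-335738/29924 + g/(-140220/(-186092) + 238670/(-74092)) = -335738/29924 + 491803/(-140220/(-186092) + 238670/(-74092)) = -335738*1/29924 + 491803/(-140220*(-1/186092) + 238670*(-1/74092)) = -167869/14962 + 491803/(35055/46523 - 119335/37046) = -167869/14962 + 491803/(-4253174675/1723491058) = -167869/14962 + 491803*(-1723491058/4253174675) = -167869/14962 - 847618072797574/4253174675 = -12682775581376819763/63635999487350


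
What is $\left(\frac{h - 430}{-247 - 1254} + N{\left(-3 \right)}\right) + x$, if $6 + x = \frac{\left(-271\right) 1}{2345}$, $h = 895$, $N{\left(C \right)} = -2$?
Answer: $- \frac{29655956}{3519845} \approx -8.4254$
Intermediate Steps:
$x = - \frac{14341}{2345}$ ($x = -6 + \frac{\left(-271\right) 1}{2345} = -6 - \frac{271}{2345} = - \frac{14341}{2345} \approx -6.1156$)
$\left(\frac{h - 430}{-247 - 1254} + N{\left(-3 \right)}\right) + x = \left(\frac{895 - 430}{-247 - 1254} - 2\right) - \frac{14341}{2345} = \left(\frac{465}{-1501} - 2\right) - \frac{14341}{2345} = \left(465 \left(- \frac{1}{1501}\right) - 2\right) - \frac{14341}{2345} = \left(- \frac{465}{1501} - 2\right) - \frac{14341}{2345} = - \frac{3467}{1501} - \frac{14341}{2345} = - \frac{29655956}{3519845}$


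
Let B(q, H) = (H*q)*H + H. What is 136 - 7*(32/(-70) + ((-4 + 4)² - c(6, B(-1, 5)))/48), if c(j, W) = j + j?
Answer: 2819/20 ≈ 140.95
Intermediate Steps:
B(q, H) = H + q*H² (B(q, H) = q*H² + H = H + q*H²)
c(j, W) = 2*j
136 - 7*(32/(-70) + ((-4 + 4)² - c(6, B(-1, 5)))/48) = 136 - 7*(32/(-70) + ((-4 + 4)² - 2*6)/48) = 136 - 7*(32*(-1/70) + (0² - 1*12)*(1/48)) = 136 - 7*(-16/35 + (0 - 12)*(1/48)) = 136 - 7*(-16/35 - 12*1/48) = 136 - 7*(-16/35 - ¼) = 136 - 7*(-99/140) = 136 + 99/20 = 2819/20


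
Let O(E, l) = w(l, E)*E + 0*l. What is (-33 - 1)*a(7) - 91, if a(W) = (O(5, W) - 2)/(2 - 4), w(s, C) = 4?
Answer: 215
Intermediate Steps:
O(E, l) = 4*E (O(E, l) = 4*E + 0*l = 4*E + 0 = 4*E)
a(W) = -9 (a(W) = (4*5 - 2)/(2 - 4) = (20 - 2)/(-2) = 18*(-½) = -9)
(-33 - 1)*a(7) - 91 = (-33 - 1)*(-9) - 91 = -34*(-9) - 91 = 306 - 91 = 215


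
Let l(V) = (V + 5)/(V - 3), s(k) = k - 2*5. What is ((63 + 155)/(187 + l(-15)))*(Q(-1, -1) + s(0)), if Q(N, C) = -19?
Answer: -28449/844 ≈ -33.707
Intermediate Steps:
s(k) = -10 + k (s(k) = k - 10 = -10 + k)
l(V) = (5 + V)/(-3 + V)
((63 + 155)/(187 + l(-15)))*(Q(-1, -1) + s(0)) = ((63 + 155)/(187 + (5 - 15)/(-3 - 15)))*(-19 + (-10 + 0)) = (218/(187 - 10/(-18)))*(-19 - 10) = (218/(187 - 1/18*(-10)))*(-29) = (218/(187 + 5/9))*(-29) = (218/(1688/9))*(-29) = (218*(9/1688))*(-29) = (981/844)*(-29) = -28449/844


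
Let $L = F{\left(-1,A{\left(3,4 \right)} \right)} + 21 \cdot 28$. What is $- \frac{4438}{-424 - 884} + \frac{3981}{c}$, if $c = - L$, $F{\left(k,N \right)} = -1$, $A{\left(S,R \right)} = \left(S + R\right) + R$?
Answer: $- \frac{1301021}{383898} \approx -3.389$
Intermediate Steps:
$A{\left(S,R \right)} = S + 2 R$ ($A{\left(S,R \right)} = \left(R + S\right) + R = S + 2 R$)
$L = 587$ ($L = -1 + 21 \cdot 28 = -1 + 588 = 587$)
$c = -587$ ($c = \left(-1\right) 587 = -587$)
$- \frac{4438}{-424 - 884} + \frac{3981}{c} = - \frac{4438}{-424 - 884} + \frac{3981}{-587} = - \frac{4438}{-424 - 884} + 3981 \left(- \frac{1}{587}\right) = - \frac{4438}{-1308} - \frac{3981}{587} = \left(-4438\right) \left(- \frac{1}{1308}\right) - \frac{3981}{587} = \frac{2219}{654} - \frac{3981}{587} = - \frac{1301021}{383898}$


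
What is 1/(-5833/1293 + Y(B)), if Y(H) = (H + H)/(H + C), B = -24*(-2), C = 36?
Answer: -9051/30487 ≈ -0.29688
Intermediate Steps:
B = 48
Y(H) = 2*H/(36 + H) (Y(H) = (H + H)/(H + 36) = (2*H)/(36 + H) = 2*H/(36 + H))
1/(-5833/1293 + Y(B)) = 1/(-5833/1293 + 2*48/(36 + 48)) = 1/(-5833*1/1293 + 2*48/84) = 1/(-5833/1293 + 2*48*(1/84)) = 1/(-5833/1293 + 8/7) = 1/(-30487/9051) = -9051/30487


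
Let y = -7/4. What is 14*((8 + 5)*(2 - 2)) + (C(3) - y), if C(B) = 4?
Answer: 23/4 ≈ 5.7500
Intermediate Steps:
y = -7/4 (y = -7*¼ = -7/4 ≈ -1.7500)
14*((8 + 5)*(2 - 2)) + (C(3) - y) = 14*((8 + 5)*(2 - 2)) + (4 - 1*(-7/4)) = 14*(13*0) + (4 + 7/4) = 14*0 + 23/4 = 0 + 23/4 = 23/4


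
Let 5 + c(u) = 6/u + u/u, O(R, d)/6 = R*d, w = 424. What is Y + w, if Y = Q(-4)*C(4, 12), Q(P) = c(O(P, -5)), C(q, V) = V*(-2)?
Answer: 2594/5 ≈ 518.80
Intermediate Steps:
C(q, V) = -2*V
O(R, d) = 6*R*d (O(R, d) = 6*(R*d) = 6*R*d)
c(u) = -4 + 6/u (c(u) = -5 + (6/u + u/u) = -5 + (6/u + 1) = -5 + (1 + 6/u) = -4 + 6/u)
Q(P) = -4 - 1/(5*P) (Q(P) = -4 + 6/((6*P*(-5))) = -4 + 6/((-30*P)) = -4 + 6*(-1/(30*P)) = -4 - 1/(5*P))
Y = 474/5 (Y = (-4 - 1/5/(-4))*(-2*12) = (-4 - 1/5*(-1/4))*(-24) = (-4 + 1/20)*(-24) = -79/20*(-24) = 474/5 ≈ 94.800)
Y + w = 474/5 + 424 = 2594/5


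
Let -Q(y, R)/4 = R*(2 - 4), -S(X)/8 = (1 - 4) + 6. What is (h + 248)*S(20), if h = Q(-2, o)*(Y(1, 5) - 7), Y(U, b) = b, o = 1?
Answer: -5568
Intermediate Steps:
S(X) = -24 (S(X) = -8*((1 - 4) + 6) = -8*(-3 + 6) = -8*3 = -24)
Q(y, R) = 8*R (Q(y, R) = -4*R*(2 - 4) = -4*R*(-2) = -(-8)*R = 8*R)
h = -16 (h = (8*1)*(5 - 7) = 8*(-2) = -16)
(h + 248)*S(20) = (-16 + 248)*(-24) = 232*(-24) = -5568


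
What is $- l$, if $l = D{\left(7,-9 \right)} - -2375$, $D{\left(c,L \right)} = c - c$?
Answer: $-2375$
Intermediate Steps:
$D{\left(c,L \right)} = 0$
$l = 2375$ ($l = 0 - -2375 = 0 + 2375 = 2375$)
$- l = \left(-1\right) 2375 = -2375$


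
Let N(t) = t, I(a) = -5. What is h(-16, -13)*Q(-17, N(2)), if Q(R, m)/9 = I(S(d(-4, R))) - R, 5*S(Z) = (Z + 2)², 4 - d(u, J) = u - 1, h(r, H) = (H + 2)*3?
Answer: -3564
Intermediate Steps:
h(r, H) = 6 + 3*H (h(r, H) = (2 + H)*3 = 6 + 3*H)
d(u, J) = 5 - u (d(u, J) = 4 - (u - 1) = 4 - (-1 + u) = 4 + (1 - u) = 5 - u)
S(Z) = (2 + Z)²/5 (S(Z) = (Z + 2)²/5 = (2 + Z)²/5)
Q(R, m) = -45 - 9*R (Q(R, m) = 9*(-5 - R) = -45 - 9*R)
h(-16, -13)*Q(-17, N(2)) = (6 + 3*(-13))*(-45 - 9*(-17)) = (6 - 39)*(-45 + 153) = -33*108 = -3564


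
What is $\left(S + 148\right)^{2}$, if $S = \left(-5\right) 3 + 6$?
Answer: $19321$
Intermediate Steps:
$S = -9$ ($S = -15 + 6 = -9$)
$\left(S + 148\right)^{2} = \left(-9 + 148\right)^{2} = 139^{2} = 19321$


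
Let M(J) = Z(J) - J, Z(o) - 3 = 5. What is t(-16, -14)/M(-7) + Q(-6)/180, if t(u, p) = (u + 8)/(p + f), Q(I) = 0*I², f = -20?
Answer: 4/255 ≈ 0.015686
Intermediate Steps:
Z(o) = 8 (Z(o) = 3 + 5 = 8)
M(J) = 8 - J
Q(I) = 0
t(u, p) = (8 + u)/(-20 + p) (t(u, p) = (u + 8)/(p - 20) = (8 + u)/(-20 + p))
t(-16, -14)/M(-7) + Q(-6)/180 = ((8 - 16)/(-20 - 14))/(8 - 1*(-7)) + 0/180 = (-8/(-34))/(8 + 7) + 0*(1/180) = -1/34*(-8)/15 + 0 = (4/17)*(1/15) + 0 = 4/255 + 0 = 4/255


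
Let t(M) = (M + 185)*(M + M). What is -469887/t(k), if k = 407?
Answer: -42717/43808 ≈ -0.97510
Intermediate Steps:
t(M) = 2*M*(185 + M) (t(M) = (185 + M)*(2*M) = 2*M*(185 + M))
-469887/t(k) = -469887*1/(814*(185 + 407)) = -469887/(2*407*592) = -469887/481888 = -469887*1/481888 = -42717/43808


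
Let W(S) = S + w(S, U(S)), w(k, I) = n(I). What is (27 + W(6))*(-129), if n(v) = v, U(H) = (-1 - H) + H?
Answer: -4128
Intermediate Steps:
U(H) = -1
w(k, I) = I
W(S) = -1 + S (W(S) = S - 1 = -1 + S)
(27 + W(6))*(-129) = (27 + (-1 + 6))*(-129) = (27 + 5)*(-129) = 32*(-129) = -4128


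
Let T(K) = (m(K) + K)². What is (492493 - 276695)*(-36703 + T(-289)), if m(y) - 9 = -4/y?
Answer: 44199591404342/4913 ≈ 8.9965e+9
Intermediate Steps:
m(y) = 9 - 4/y
T(K) = (9 + K - 4/K)² (T(K) = ((9 - 4/K) + K)² = (9 + K - 4/K)²)
(492493 - 276695)*(-36703 + T(-289)) = (492493 - 276695)*(-36703 + (9 - 289 - 4/(-289))²) = 215798*(-36703 + (9 - 289 - 4*(-1/289))²) = 215798*(-36703 + (9 - 289 + 4/289)²) = 215798*(-36703 + (-80916/289)²) = 215798*(-36703 + 6547399056/83521) = 215798*(3481927793/83521) = 44199591404342/4913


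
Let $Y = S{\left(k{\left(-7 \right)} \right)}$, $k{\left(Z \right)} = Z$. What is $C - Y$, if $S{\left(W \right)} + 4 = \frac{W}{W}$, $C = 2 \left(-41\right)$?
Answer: $-79$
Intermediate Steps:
$C = -82$
$S{\left(W \right)} = -3$ ($S{\left(W \right)} = -4 + \frac{W}{W} = -4 + 1 = -3$)
$Y = -3$
$C - Y = -82 - -3 = -82 + 3 = -79$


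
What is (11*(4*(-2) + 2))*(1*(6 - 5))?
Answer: -66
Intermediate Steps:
(11*(4*(-2) + 2))*(1*(6 - 5)) = (11*(-8 + 2))*(1*1) = (11*(-6))*1 = -66*1 = -66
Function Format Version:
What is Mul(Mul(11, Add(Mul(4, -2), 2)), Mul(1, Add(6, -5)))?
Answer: -66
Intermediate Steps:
Mul(Mul(11, Add(Mul(4, -2), 2)), Mul(1, Add(6, -5))) = Mul(Mul(11, Add(-8, 2)), Mul(1, 1)) = Mul(Mul(11, -6), 1) = Mul(-66, 1) = -66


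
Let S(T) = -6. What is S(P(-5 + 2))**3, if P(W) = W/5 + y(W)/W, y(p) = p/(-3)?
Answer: -216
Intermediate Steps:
y(p) = -p/3 (y(p) = p*(-1/3) = -p/3)
P(W) = -1/3 + W/5 (P(W) = W/5 + (-W/3)/W = W*(1/5) - 1/3 = W/5 - 1/3 = -1/3 + W/5)
S(P(-5 + 2))**3 = (-6)**3 = -216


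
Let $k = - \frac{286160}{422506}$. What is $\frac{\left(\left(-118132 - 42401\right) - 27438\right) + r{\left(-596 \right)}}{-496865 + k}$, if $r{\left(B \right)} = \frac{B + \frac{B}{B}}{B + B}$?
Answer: $\frac{6761931999823}{17873931855800} \approx 0.37831$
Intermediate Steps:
$r{\left(B \right)} = \frac{1 + B}{2 B}$ ($r{\left(B \right)} = \frac{B + 1}{2 B} = \left(1 + B\right) \frac{1}{2 B} = \frac{1 + B}{2 B}$)
$k = - \frac{20440}{30179}$ ($k = \left(-286160\right) \frac{1}{422506} = - \frac{20440}{30179} \approx -0.67729$)
$\frac{\left(\left(-118132 - 42401\right) - 27438\right) + r{\left(-596 \right)}}{-496865 + k} = \frac{\left(\left(-118132 - 42401\right) - 27438\right) + \frac{1 - 596}{2 \left(-596\right)}}{-496865 - \frac{20440}{30179}} = \frac{\left(-160533 - 27438\right) + \frac{1}{2} \left(- \frac{1}{596}\right) \left(-595\right)}{- \frac{14994909275}{30179}} = \left(-187971 + \frac{595}{1192}\right) \left(- \frac{30179}{14994909275}\right) = \left(- \frac{224060837}{1192}\right) \left(- \frac{30179}{14994909275}\right) = \frac{6761931999823}{17873931855800}$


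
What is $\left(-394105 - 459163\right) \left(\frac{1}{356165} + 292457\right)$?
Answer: $- \frac{88878909807222808}{356165} \approx -2.4954 \cdot 10^{11}$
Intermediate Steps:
$\left(-394105 - 459163\right) \left(\frac{1}{356165} + 292457\right) = - 853268 \left(\frac{1}{356165} + 292457\right) = \left(-853268\right) \frac{104162947406}{356165} = - \frac{88878909807222808}{356165}$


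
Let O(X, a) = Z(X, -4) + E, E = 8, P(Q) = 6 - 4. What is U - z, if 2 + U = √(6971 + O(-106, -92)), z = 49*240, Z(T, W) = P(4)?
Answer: -11762 + √6981 ≈ -11678.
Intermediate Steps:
P(Q) = 2
Z(T, W) = 2
z = 11760
O(X, a) = 10 (O(X, a) = 2 + 8 = 10)
U = -2 + √6981 (U = -2 + √(6971 + 10) = -2 + √6981 ≈ 81.552)
U - z = (-2 + √6981) - 1*11760 = (-2 + √6981) - 11760 = -11762 + √6981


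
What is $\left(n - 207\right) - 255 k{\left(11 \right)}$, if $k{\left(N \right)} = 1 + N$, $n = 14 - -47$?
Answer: $-3206$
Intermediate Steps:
$n = 61$ ($n = 14 + 47 = 61$)
$\left(n - 207\right) - 255 k{\left(11 \right)} = \left(61 - 207\right) - 255 \left(1 + 11\right) = \left(61 - 207\right) - 3060 = -146 - 3060 = -3206$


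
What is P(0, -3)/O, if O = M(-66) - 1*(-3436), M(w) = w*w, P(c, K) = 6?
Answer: 3/3896 ≈ 0.00077002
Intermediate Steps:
M(w) = w**2
O = 7792 (O = (-66)**2 - 1*(-3436) = 4356 + 3436 = 7792)
P(0, -3)/O = 6/7792 = (1/7792)*6 = 3/3896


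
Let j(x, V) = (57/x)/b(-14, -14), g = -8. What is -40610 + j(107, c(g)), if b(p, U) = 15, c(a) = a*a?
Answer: -21726331/535 ≈ -40610.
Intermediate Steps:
c(a) = a**2
j(x, V) = 19/(5*x) (j(x, V) = (57/x)/15 = (57/x)*(1/15) = 19/(5*x))
-40610 + j(107, c(g)) = -40610 + (19/5)/107 = -40610 + (19/5)*(1/107) = -40610 + 19/535 = -21726331/535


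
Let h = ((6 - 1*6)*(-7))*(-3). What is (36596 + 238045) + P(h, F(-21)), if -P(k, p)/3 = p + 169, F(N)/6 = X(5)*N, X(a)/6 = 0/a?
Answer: 274134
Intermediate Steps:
X(a) = 0 (X(a) = 6*(0/a) = 6*0 = 0)
h = 0 (h = ((6 - 6)*(-7))*(-3) = (0*(-7))*(-3) = 0*(-3) = 0)
F(N) = 0 (F(N) = 6*(0*N) = 6*0 = 0)
P(k, p) = -507 - 3*p (P(k, p) = -3*(p + 169) = -3*(169 + p) = -507 - 3*p)
(36596 + 238045) + P(h, F(-21)) = (36596 + 238045) + (-507 - 3*0) = 274641 + (-507 + 0) = 274641 - 507 = 274134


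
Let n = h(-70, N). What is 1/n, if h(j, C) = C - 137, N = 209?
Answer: 1/72 ≈ 0.013889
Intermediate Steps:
h(j, C) = -137 + C
n = 72 (n = -137 + 209 = 72)
1/n = 1/72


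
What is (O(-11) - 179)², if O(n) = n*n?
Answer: 3364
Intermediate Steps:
O(n) = n²
(O(-11) - 179)² = ((-11)² - 179)² = (121 - 179)² = (-58)² = 3364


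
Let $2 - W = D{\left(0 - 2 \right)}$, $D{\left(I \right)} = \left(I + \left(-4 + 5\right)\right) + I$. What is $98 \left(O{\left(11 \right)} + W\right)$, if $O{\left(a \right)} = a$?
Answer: $1568$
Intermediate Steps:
$D{\left(I \right)} = 1 + 2 I$ ($D{\left(I \right)} = \left(I + 1\right) + I = \left(1 + I\right) + I = 1 + 2 I$)
$W = 5$ ($W = 2 - \left(1 + 2 \left(0 - 2\right)\right) = 2 - \left(1 + 2 \left(-2\right)\right) = 2 - \left(1 - 4\right) = 2 - -3 = 2 + 3 = 5$)
$98 \left(O{\left(11 \right)} + W\right) = 98 \left(11 + 5\right) = 98 \cdot 16 = 1568$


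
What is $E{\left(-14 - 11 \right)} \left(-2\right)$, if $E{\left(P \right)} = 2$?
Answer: $-4$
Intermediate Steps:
$E{\left(-14 - 11 \right)} \left(-2\right) = 2 \left(-2\right) = -4$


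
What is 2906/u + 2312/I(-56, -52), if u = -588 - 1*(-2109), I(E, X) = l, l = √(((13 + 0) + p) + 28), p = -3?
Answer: 2906/1521 + 1156*√38/19 ≈ 376.97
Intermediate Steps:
l = √38 (l = √(((13 + 0) - 3) + 28) = √((13 - 3) + 28) = √(10 + 28) = √38 ≈ 6.1644)
I(E, X) = √38
u = 1521 (u = -588 + 2109 = 1521)
2906/u + 2312/I(-56, -52) = 2906/1521 + 2312/(√38) = 2906*(1/1521) + 2312*(√38/38) = 2906/1521 + 1156*√38/19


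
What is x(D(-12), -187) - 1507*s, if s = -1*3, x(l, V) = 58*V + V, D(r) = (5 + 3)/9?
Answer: -6512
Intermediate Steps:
D(r) = 8/9 (D(r) = 8*(1/9) = 8/9)
x(l, V) = 59*V
s = -3
x(D(-12), -187) - 1507*s = 59*(-187) - 1507*(-3) = -11033 - 1*(-4521) = -11033 + 4521 = -6512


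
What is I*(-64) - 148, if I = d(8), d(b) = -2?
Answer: -20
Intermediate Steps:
I = -2
I*(-64) - 148 = -2*(-64) - 148 = 128 - 148 = -20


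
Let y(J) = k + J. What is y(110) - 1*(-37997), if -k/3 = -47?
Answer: 38248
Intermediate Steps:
k = 141 (k = -3*(-47) = 141)
y(J) = 141 + J
y(110) - 1*(-37997) = (141 + 110) - 1*(-37997) = 251 + 37997 = 38248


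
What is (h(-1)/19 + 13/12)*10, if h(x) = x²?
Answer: 1295/114 ≈ 11.360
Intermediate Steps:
(h(-1)/19 + 13/12)*10 = ((-1)²/19 + 13/12)*10 = (1*(1/19) + 13*(1/12))*10 = (1/19 + 13/12)*10 = (259/228)*10 = 1295/114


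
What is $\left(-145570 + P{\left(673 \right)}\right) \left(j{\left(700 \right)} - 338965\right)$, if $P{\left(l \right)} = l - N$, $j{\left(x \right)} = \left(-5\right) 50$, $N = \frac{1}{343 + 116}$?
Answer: $\frac{22560417596660}{459} \approx 4.9151 \cdot 10^{10}$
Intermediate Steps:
$N = \frac{1}{459} \approx 0.0021787$
$j{\left(x \right)} = -250$
$P{\left(l \right)} = - \frac{1}{459} + l$ ($P{\left(l \right)} = l - \frac{1}{459} = - \frac{1}{459} + l$)
$\left(-145570 + P{\left(673 \right)}\right) \left(j{\left(700 \right)} - 338965\right) = \left(-145570 + \left(- \frac{1}{459} + 673\right)\right) \left(-250 - 338965\right) = \left(-145570 + \frac{308906}{459}\right) \left(-339215\right) = \left(- \frac{66507724}{459}\right) \left(-339215\right) = \frac{22560417596660}{459}$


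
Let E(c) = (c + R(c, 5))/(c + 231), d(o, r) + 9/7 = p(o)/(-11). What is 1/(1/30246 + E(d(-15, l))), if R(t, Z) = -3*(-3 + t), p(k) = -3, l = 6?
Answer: 178542138/8565521 ≈ 20.844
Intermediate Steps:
d(o, r) = -78/77 (d(o, r) = -9/7 - 3/(-11) = -9/7 - 3*(-1/11) = -9/7 + 3/11 = -78/77)
R(t, Z) = 9 - 3*t
E(c) = (9 - 2*c)/(231 + c) (E(c) = (c + (9 - 3*c))/(c + 231) = (9 - 2*c)/(231 + c))
1/(1/30246 + E(d(-15, l))) = 1/(1/30246 + (9 - 2*(-78/77))/(231 - 78/77)) = 1/(1/30246 + (9 + 156/77)/(17709/77)) = 1/(1/30246 + (77/17709)*(849/77)) = 1/(1/30246 + 283/5903) = 1/(8565521/178542138) = 178542138/8565521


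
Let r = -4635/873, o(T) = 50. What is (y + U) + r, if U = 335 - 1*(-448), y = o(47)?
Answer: 80286/97 ≈ 827.69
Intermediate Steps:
y = 50
r = -515/97 (r = -4635*1/873 = -515/97 ≈ -5.3093)
U = 783 (U = 335 + 448 = 783)
(y + U) + r = (50 + 783) - 515/97 = 833 - 515/97 = 80286/97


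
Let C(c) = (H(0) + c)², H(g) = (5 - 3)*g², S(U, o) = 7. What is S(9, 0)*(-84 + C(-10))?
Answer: 112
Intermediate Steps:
H(g) = 2*g²
C(c) = c² (C(c) = (2*0² + c)² = (2*0 + c)² = (0 + c)² = c²)
S(9, 0)*(-84 + C(-10)) = 7*(-84 + (-10)²) = 7*(-84 + 100) = 7*16 = 112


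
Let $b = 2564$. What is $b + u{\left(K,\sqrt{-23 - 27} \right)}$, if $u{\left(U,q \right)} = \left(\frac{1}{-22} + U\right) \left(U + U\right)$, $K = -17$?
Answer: $\frac{34579}{11} \approx 3143.5$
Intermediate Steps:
$u{\left(U,q \right)} = 2 U \left(- \frac{1}{22} + U\right)$ ($u{\left(U,q \right)} = \left(- \frac{1}{22} + U\right) 2 U = 2 U \left(- \frac{1}{22} + U\right)$)
$b + u{\left(K,\sqrt{-23 - 27} \right)} = 2564 + \frac{1}{11} \left(-17\right) \left(-1 + 22 \left(-17\right)\right) = 2564 + \frac{1}{11} \left(-17\right) \left(-1 - 374\right) = 2564 + \frac{1}{11} \left(-17\right) \left(-375\right) = 2564 + \frac{6375}{11} = \frac{34579}{11}$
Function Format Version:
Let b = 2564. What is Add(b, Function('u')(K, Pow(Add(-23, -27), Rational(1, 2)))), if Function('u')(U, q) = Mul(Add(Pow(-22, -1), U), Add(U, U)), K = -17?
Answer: Rational(34579, 11) ≈ 3143.5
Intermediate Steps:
Function('u')(U, q) = Mul(2, U, Add(Rational(-1, 22), U)) (Function('u')(U, q) = Mul(Add(Rational(-1, 22), U), Mul(2, U)) = Mul(2, U, Add(Rational(-1, 22), U)))
Add(b, Function('u')(K, Pow(Add(-23, -27), Rational(1, 2)))) = Add(2564, Mul(Rational(1, 11), -17, Add(-1, Mul(22, -17)))) = Add(2564, Mul(Rational(1, 11), -17, Add(-1, -374))) = Add(2564, Mul(Rational(1, 11), -17, -375)) = Add(2564, Rational(6375, 11)) = Rational(34579, 11)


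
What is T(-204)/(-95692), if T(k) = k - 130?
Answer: 167/47846 ≈ 0.0034904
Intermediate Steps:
T(k) = -130 + k
T(-204)/(-95692) = (-130 - 204)/(-95692) = -334*(-1/95692) = 167/47846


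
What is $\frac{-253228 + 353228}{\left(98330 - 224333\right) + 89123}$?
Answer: $- \frac{1250}{461} \approx -2.7115$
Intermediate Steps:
$\frac{-253228 + 353228}{\left(98330 - 224333\right) + 89123} = \frac{100000}{-126003 + 89123} = \frac{100000}{-36880} = 100000 \left(- \frac{1}{36880}\right) = - \frac{1250}{461}$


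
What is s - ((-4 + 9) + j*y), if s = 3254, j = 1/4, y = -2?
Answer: 6499/2 ≈ 3249.5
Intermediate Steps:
j = ¼ ≈ 0.25000
s - ((-4 + 9) + j*y) = 3254 - ((-4 + 9) + (¼)*(-2)) = 3254 - (5 - ½) = 3254 - 1*9/2 = 3254 - 9/2 = 6499/2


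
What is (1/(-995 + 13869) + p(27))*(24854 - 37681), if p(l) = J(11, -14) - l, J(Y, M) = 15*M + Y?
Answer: 37320451521/12874 ≈ 2.8989e+6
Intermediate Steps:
J(Y, M) = Y + 15*M
p(l) = -199 - l (p(l) = (11 + 15*(-14)) - l = (11 - 210) - l = -199 - l)
(1/(-995 + 13869) + p(27))*(24854 - 37681) = (1/(-995 + 13869) + (-199 - 1*27))*(24854 - 37681) = (1/12874 + (-199 - 27))*(-12827) = (1/12874 - 226)*(-12827) = -2909523/12874*(-12827) = 37320451521/12874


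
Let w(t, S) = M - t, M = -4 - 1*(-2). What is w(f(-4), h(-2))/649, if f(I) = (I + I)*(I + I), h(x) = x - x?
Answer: -6/59 ≈ -0.10169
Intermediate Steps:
M = -2 (M = -4 + 2 = -2)
h(x) = 0
f(I) = 4*I² (f(I) = (2*I)*(2*I) = 4*I²)
w(t, S) = -2 - t
w(f(-4), h(-2))/649 = (-2 - 4*(-4)²)/649 = (-2 - 4*16)*(1/649) = (-2 - 1*64)*(1/649) = (-2 - 64)*(1/649) = -66*1/649 = -6/59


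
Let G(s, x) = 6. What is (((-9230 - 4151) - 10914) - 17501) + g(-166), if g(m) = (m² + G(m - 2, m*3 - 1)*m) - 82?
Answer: -15318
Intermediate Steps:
g(m) = -82 + m² + 6*m (g(m) = (m² + 6*m) - 82 = -82 + m² + 6*m)
(((-9230 - 4151) - 10914) - 17501) + g(-166) = (((-9230 - 4151) - 10914) - 17501) + (-82 + (-166)² + 6*(-166)) = ((-13381 - 10914) - 17501) + (-82 + 27556 - 996) = (-24295 - 17501) + 26478 = -41796 + 26478 = -15318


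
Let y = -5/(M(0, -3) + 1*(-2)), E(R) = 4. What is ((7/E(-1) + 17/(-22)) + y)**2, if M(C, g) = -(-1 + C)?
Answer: 69169/1936 ≈ 35.728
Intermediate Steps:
M(C, g) = 1 - C
y = 5 (y = -5/((1 - 1*0) + 1*(-2)) = -5/((1 + 0) - 2) = -5/(1 - 2) = -5/(-1) = -5*(-1) = 5)
((7/E(-1) + 17/(-22)) + y)**2 = ((7/4 + 17/(-22)) + 5)**2 = ((7*(1/4) + 17*(-1/22)) + 5)**2 = ((7/4 - 17/22) + 5)**2 = (43/44 + 5)**2 = (263/44)**2 = 69169/1936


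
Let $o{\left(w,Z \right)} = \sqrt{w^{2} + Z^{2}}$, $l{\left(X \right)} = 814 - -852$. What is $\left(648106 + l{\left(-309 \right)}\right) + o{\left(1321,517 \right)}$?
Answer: $649772 + \sqrt{2012330} \approx 6.5119 \cdot 10^{5}$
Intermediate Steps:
$l{\left(X \right)} = 1666$ ($l{\left(X \right)} = 814 + 852 = 1666$)
$o{\left(w,Z \right)} = \sqrt{Z^{2} + w^{2}}$
$\left(648106 + l{\left(-309 \right)}\right) + o{\left(1321,517 \right)} = \left(648106 + 1666\right) + \sqrt{517^{2} + 1321^{2}} = 649772 + \sqrt{267289 + 1745041} = 649772 + \sqrt{2012330}$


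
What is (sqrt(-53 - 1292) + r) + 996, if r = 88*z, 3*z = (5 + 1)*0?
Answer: 996 + I*sqrt(1345) ≈ 996.0 + 36.674*I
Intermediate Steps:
z = 0 (z = ((5 + 1)*0)/3 = (6*0)/3 = (1/3)*0 = 0)
r = 0 (r = 88*0 = 0)
(sqrt(-53 - 1292) + r) + 996 = (sqrt(-53 - 1292) + 0) + 996 = (sqrt(-1345) + 0) + 996 = (I*sqrt(1345) + 0) + 996 = I*sqrt(1345) + 996 = 996 + I*sqrt(1345)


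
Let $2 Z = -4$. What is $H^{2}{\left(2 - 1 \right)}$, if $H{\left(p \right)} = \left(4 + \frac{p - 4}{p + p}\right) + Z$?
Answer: $\frac{1}{4} \approx 0.25$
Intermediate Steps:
$Z = -2$ ($Z = \frac{1}{2} \left(-4\right) = -2$)
$H{\left(p \right)} = 2 + \frac{-4 + p}{2 p}$ ($H{\left(p \right)} = \left(4 + \frac{p - 4}{p + p}\right) - 2 = \left(4 + \frac{-4 + p}{2 p}\right) - 2 = 2 + \frac{-4 + p}{2 p}$)
$H^{2}{\left(2 - 1 \right)} = \left(\frac{5}{2} - \frac{2}{2 - 1}\right)^{2} = \left(\frac{5}{2} - \frac{2}{1}\right)^{2} = \left(\frac{5}{2} - 2\right)^{2} = \left(\frac{1}{2}\right)^{2} = \frac{1}{4}$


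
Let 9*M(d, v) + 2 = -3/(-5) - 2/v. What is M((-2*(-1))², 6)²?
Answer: 676/18225 ≈ 0.037092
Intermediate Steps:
M(d, v) = -7/45 - 2/(9*v) (M(d, v) = -2/9 + (-3/(-5) - 2/v)/9 = -2/9 + (-3*(-⅕) - 2/v)/9 = -2/9 + (⅗ - 2/v)/9 = -2/9 + (1/15 - 2/(9*v)) = -7/45 - 2/(9*v))
M((-2*(-1))², 6)² = ((1/45)*(-10 - 7*6)/6)² = ((1/45)*(⅙)*(-10 - 42))² = ((1/45)*(⅙)*(-52))² = (-26/135)² = 676/18225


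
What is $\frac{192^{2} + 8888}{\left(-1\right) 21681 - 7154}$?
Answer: $- \frac{45752}{28835} \approx -1.5867$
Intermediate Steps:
$\frac{192^{2} + 8888}{\left(-1\right) 21681 - 7154} = \frac{36864 + 8888}{-21681 - 7154} = \frac{45752}{-28835} = 45752 \left(- \frac{1}{28835}\right) = - \frac{45752}{28835}$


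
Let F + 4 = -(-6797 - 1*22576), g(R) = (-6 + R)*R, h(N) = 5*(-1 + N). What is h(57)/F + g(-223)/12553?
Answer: 1503301563/368669057 ≈ 4.0776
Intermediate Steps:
h(N) = -5 + 5*N
g(R) = R*(-6 + R)
F = 29369 (F = -4 - (-6797 - 1*22576) = -4 - (-6797 - 22576) = -4 - 1*(-29373) = -4 + 29373 = 29369)
h(57)/F + g(-223)/12553 = (-5 + 5*57)/29369 - 223*(-6 - 223)/12553 = (-5 + 285)*(1/29369) - 223*(-229)*(1/12553) = 280*(1/29369) + 51067*(1/12553) = 280/29369 + 51067/12553 = 1503301563/368669057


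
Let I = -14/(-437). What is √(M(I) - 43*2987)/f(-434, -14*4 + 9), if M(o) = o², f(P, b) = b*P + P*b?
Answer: I*√24528249133/17827852 ≈ 0.0087848*I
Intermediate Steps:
f(P, b) = 2*P*b (f(P, b) = P*b + P*b = 2*P*b)
I = 14/437 (I = -14*(-1/437) = 14/437 ≈ 0.032037)
√(M(I) - 43*2987)/f(-434, -14*4 + 9) = √((14/437)² - 43*2987)/((2*(-434)*(-14*4 + 9))) = √(196/190969 - 128441)/((2*(-434)*(-56 + 9))) = √(-24528249133/190969)/((2*(-434)*(-47))) = (I*√24528249133/437)/40796 = (I*√24528249133/437)*(1/40796) = I*√24528249133/17827852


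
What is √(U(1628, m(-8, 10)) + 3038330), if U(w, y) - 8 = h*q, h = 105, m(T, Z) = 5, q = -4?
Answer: √3037918 ≈ 1743.0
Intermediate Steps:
U(w, y) = -412 (U(w, y) = 8 + 105*(-4) = 8 - 420 = -412)
√(U(1628, m(-8, 10)) + 3038330) = √(-412 + 3038330) = √3037918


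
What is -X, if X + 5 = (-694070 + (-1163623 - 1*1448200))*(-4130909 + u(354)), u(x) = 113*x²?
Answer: 33157442305512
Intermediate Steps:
X = -33157442305512 (X = -5 + (-694070 + (-1163623 - 1*1448200))*(-4130909 + 113*354²) = -5 + (-694070 + (-1163623 - 1448200))*(-4130909 + 113*125316) = -5 + (-694070 - 2611823)*(-4130909 + 14160708) = -5 - 3305893*10029799 = -5 - 33157442305507 = -33157442305512)
-X = -1*(-33157442305512) = 33157442305512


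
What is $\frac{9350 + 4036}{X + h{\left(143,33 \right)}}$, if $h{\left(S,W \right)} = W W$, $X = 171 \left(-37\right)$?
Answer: $- \frac{23}{9} \approx -2.5556$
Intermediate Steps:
$X = -6327$
$h{\left(S,W \right)} = W^{2}$
$\frac{9350 + 4036}{X + h{\left(143,33 \right)}} = \frac{9350 + 4036}{-6327 + 33^{2}} = \frac{13386}{-6327 + 1089} = \frac{13386}{-5238} = 13386 \left(- \frac{1}{5238}\right) = - \frac{23}{9}$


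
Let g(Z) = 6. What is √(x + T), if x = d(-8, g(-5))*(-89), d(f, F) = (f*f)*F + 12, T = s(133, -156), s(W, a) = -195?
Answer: I*√35439 ≈ 188.25*I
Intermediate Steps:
T = -195
d(f, F) = 12 + F*f² (d(f, F) = f²*F + 12 = F*f² + 12 = 12 + F*f²)
x = -35244 (x = (12 + 6*(-8)²)*(-89) = (12 + 6*64)*(-89) = (12 + 384)*(-89) = 396*(-89) = -35244)
√(x + T) = √(-35244 - 195) = √(-35439) = I*√35439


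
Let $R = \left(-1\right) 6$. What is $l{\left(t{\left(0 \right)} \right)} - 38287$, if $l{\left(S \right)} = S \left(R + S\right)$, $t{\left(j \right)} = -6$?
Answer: $-38215$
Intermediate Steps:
$R = -6$
$l{\left(S \right)} = S \left(-6 + S\right)$
$l{\left(t{\left(0 \right)} \right)} - 38287 = - 6 \left(-6 - 6\right) - 38287 = \left(-6\right) \left(-12\right) - 38287 = 72 - 38287 = -38215$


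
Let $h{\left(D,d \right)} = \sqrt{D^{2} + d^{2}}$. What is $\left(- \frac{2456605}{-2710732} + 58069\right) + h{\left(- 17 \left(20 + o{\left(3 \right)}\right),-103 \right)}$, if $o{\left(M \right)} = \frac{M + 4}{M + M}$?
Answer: $\frac{157411953113}{2710732} + \frac{\sqrt{5043205}}{6} \approx 58444.0$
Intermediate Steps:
$o{\left(M \right)} = \frac{4 + M}{2 M}$
$\left(- \frac{2456605}{-2710732} + 58069\right) + h{\left(- 17 \left(20 + o{\left(3 \right)}\right),-103 \right)} = \left(- \frac{2456605}{-2710732} + 58069\right) + \sqrt{\left(- 17 \left(20 + \frac{4 + 3}{2 \cdot 3}\right)\right)^{2} + \left(-103\right)^{2}} = \left(\left(-2456605\right) \left(- \frac{1}{2710732}\right) + 58069\right) + \sqrt{\left(- 17 \left(20 + \frac{1}{2} \cdot \frac{1}{3} \cdot 7\right)\right)^{2} + 10609} = \left(\frac{2456605}{2710732} + 58069\right) + \sqrt{\left(- 17 \left(20 + \frac{7}{6}\right)\right)^{2} + 10609} = \frac{157411953113}{2710732} + \sqrt{\left(\left(-17\right) \frac{127}{6}\right)^{2} + 10609} = \frac{157411953113}{2710732} + \sqrt{\left(- \frac{2159}{6}\right)^{2} + 10609} = \frac{157411953113}{2710732} + \sqrt{\frac{4661281}{36} + 10609} = \frac{157411953113}{2710732} + \sqrt{\frac{5043205}{36}} = \frac{157411953113}{2710732} + \frac{\sqrt{5043205}}{6}$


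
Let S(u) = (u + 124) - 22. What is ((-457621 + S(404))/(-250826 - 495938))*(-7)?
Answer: -3199805/746764 ≈ -4.2849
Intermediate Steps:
S(u) = 102 + u (S(u) = (124 + u) - 22 = 102 + u)
((-457621 + S(404))/(-250826 - 495938))*(-7) = ((-457621 + (102 + 404))/(-250826 - 495938))*(-7) = ((-457621 + 506)/(-746764))*(-7) = -457115*(-1/746764)*(-7) = (457115/746764)*(-7) = -3199805/746764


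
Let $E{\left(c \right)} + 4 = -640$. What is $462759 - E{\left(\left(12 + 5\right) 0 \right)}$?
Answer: $463403$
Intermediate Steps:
$E{\left(c \right)} = -644$ ($E{\left(c \right)} = -4 - 640 = -644$)
$462759 - E{\left(\left(12 + 5\right) 0 \right)} = 462759 - -644 = 462759 + 644 = 463403$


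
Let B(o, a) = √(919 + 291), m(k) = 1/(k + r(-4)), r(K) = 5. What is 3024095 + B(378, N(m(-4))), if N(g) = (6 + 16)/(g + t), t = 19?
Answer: 3024095 + 11*√10 ≈ 3.0241e+6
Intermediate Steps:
m(k) = 1/(5 + k) (m(k) = 1/(k + 5) = 1/(5 + k))
N(g) = 22/(19 + g) (N(g) = (6 + 16)/(g + 19) = 22/(19 + g))
B(o, a) = 11*√10 (B(o, a) = √1210 = 11*√10)
3024095 + B(378, N(m(-4))) = 3024095 + 11*√10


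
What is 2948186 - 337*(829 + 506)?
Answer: 2498291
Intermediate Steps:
2948186 - 337*(829 + 506) = 2948186 - 337*1335 = 2948186 - 1*449895 = 2948186 - 449895 = 2498291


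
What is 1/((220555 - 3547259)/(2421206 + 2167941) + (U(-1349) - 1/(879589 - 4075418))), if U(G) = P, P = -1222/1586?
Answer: -894633873139643/1337833990426170 ≈ -0.66872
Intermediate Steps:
P = -47/61 (P = -1222*1/1586 = -47/61 ≈ -0.77049)
U(G) = -47/61
1/((220555 - 3547259)/(2421206 + 2167941) + (U(-1349) - 1/(879589 - 4075418))) = 1/((220555 - 3547259)/(2421206 + 2167941) + (-47/61 - 1/(879589 - 4075418))) = 1/(-3326704/4589147 + (-47/61 - 1/(-3195829))) = 1/(-3326704*1/4589147 + (-47/61 - 1*(-1/3195829))) = 1/(-3326704/4589147 + (-47/61 + 1/3195829)) = 1/(-3326704/4589147 - 150203902/194945569) = 1/(-1337833990426170/894633873139643) = -894633873139643/1337833990426170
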